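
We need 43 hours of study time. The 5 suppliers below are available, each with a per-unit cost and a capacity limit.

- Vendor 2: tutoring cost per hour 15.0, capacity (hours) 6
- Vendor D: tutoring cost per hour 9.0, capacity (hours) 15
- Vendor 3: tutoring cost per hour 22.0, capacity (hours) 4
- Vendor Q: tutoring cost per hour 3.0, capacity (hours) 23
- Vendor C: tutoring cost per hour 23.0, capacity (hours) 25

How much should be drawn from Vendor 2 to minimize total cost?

5

Use suppliers in increasing cost order.
Take 23 from Vendor Q at 3.0 — need 20 more.
Vendor D (9.0): use full 15 — 5 hours to go.
Vendor 2 at 15.0: take 5 of its 6 — requirement met.
Vendor 3, Vendor C: unused.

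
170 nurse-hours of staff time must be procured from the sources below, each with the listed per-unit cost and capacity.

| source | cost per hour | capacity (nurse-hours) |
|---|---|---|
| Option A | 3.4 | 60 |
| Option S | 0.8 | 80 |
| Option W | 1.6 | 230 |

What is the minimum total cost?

Use sources in increasing cost order.
Option S at 0.8: take all 80 nurse-hours → 90 still needed.
Option W at 1.6: take 90 of its 230 → requirement met.
Option A: unused.
Cost = 80×0.8 + 90×1.6 = 208.

208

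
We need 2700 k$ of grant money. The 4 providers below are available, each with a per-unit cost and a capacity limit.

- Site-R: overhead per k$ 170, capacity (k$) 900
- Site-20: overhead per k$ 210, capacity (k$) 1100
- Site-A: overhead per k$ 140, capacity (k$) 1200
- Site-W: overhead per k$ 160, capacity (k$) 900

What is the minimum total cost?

414000

Use providers in increasing cost order.
Site-A at 140: take all 1200 k$ — 1500 still needed.
Site-W (160): use full 900 — 600 k$ to go.
Take 600 from Site-R at 170 to finish.
Site-20: unused.
Cost = 1200×140 + 900×160 + 600×170 = 414000.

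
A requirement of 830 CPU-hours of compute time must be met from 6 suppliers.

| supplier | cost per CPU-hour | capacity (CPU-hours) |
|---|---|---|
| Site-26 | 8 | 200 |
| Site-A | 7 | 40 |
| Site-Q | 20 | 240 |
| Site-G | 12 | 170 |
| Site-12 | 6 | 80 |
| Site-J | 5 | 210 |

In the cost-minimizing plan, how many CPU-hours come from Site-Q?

Fill from the cheapest supplier first.
Site-J at 5: take all 210 CPU-hours ; 620 still needed.
Take 80 from Site-12 at 6 ; need 540 more.
Site-A at 7: take all 40 CPU-hours ; 500 still needed.
Take 200 from Site-26 at 8 ; need 300 more.
Site-G (12): use full 170 ; 130 CPU-hours to go.
Site-Q (20): take the remaining 130 ; done.

130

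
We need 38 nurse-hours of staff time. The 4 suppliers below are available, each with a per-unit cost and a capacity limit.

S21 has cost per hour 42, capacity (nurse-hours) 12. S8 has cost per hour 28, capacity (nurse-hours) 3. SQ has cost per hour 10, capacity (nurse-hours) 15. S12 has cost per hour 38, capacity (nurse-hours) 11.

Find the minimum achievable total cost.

Fill from the cheapest supplier first.
SQ (10): use full 15 — 23 nurse-hours to go.
Take 3 from S8 at 28 — need 20 more.
S12 at 38: take all 11 nurse-hours — 9 still needed.
S21 at 42: take 9 of its 12 — requirement met.
Cost = 15×10 + 3×28 + 11×38 + 9×42 = 1030.

1030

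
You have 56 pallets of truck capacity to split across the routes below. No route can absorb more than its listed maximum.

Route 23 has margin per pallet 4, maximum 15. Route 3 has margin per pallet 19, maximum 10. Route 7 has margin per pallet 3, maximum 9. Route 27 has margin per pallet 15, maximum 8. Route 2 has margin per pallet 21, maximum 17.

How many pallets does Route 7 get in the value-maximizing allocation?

6

Highest margin per pallet first: Route 2 21 > Route 3 19 > Route 27 15 > Route 23 4 > Route 7 3.
Give Route 2 17 to hit its cap of 17 → 39 left.
Give Route 3 10 to hit its cap of 10 → 29 left.
Route 27: +8 to 8 (cap) → 21 left.
Route 23 takes 15 to reach its cap of 15 → 6 left.
Only 6 left; Route 7 takes them to reach 6.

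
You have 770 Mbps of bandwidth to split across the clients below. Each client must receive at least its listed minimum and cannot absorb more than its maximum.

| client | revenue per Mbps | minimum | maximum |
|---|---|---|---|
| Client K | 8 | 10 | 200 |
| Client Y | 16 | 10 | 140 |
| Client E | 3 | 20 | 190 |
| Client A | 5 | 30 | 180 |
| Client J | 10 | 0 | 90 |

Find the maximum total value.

Meeting every minimum uses 10+10+20+30+0 = 70 Mbps, leaving 700.
Rank by revenue per Mbps: Client Y 16 > Client J 10 > Client K 8 > Client A 5 > Client E 3.
Client Y takes 130 more to reach its cap of 140 ; 570 left.
Give Client J 90 more to hit its cap of 90 ; 480 left.
Give Client K 190 more to hit its cap of 200 ; 290 left.
Client A: +150 to 180 (cap) ; 140 left.
Client E has room for 170 more but only 140 remain, so it gets 160.
Total = 8×200 + 16×140 + 3×160 + 5×180 + 10×90 = 6120.

6120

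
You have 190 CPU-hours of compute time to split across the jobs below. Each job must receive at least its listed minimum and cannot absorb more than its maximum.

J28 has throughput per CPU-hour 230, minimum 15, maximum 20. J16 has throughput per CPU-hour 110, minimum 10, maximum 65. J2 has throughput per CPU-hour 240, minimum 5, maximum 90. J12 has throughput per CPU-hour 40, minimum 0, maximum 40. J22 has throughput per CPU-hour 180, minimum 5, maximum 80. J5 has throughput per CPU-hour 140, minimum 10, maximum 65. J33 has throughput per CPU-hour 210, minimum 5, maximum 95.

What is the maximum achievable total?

Meeting every minimum uses 15+10+5+0+5+10+5 = 50 CPU-hours, leaving 140.
Order the jobs by throughput per CPU-hour: J2 240 > J28 230 > J33 210 > J22 180 > J5 140 > J16 110 > J12 40.
Give J2 85 more to hit its cap of 90 → 55 left.
J28 takes 5 more to reach its cap of 20 → 50 left.
J33 has room for 90 more but only 50 remain, so it gets 55.
Total = 230×20 + 110×10 + 240×90 + 180×5 + 140×10 + 210×55 = 41150.

41150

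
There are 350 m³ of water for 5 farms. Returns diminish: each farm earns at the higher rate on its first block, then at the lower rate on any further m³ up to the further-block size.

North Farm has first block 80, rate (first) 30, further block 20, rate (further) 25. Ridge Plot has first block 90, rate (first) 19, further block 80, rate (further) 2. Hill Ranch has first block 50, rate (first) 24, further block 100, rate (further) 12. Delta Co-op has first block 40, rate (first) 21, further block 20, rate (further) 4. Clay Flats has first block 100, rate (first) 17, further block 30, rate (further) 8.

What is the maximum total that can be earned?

Order all 10 blocks by rate: North Farm/tier1 30 > North Farm/tier2 25 > Hill Ranch/tier1 24 > Delta Co-op/tier1 21 > Ridge Plot/tier1 19 > Clay Flats/tier1 17 > Hill Ranch/tier2 12 > Clay Flats/tier2 8 > Delta Co-op/tier2 4 > Ridge Plot/tier2 2.
Fill North Farm tier1 block (80 at 30) ; 270 left.
Fill North Farm tier2 block (20 at 25) ; 250 left.
Hill Ranch/tier1 (24): +50 ; 200 left.
Delta Co-op/tier1 (21): +40 ; 160 left.
Fill Ridge Plot tier1 block (90 at 19) ; 70 left.
Clay Flats/tier1: +70 of 100 at 17; pool empty.
Total = 30×80 + 25×20 + 24×50 + 21×40 + 19×90 + 17×70 = 7840.

7840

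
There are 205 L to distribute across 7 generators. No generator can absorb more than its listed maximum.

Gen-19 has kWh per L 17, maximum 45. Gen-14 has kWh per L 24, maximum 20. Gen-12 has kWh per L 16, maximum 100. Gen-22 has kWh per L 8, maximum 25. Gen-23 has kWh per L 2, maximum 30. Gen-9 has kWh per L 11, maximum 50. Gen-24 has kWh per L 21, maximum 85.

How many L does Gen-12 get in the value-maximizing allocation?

Rank by kWh per L: Gen-14 24 > Gen-24 21 > Gen-19 17 > Gen-12 16 > Gen-9 11 > Gen-22 8 > Gen-23 2.
Gen-14 takes 20 to reach its cap of 20 ; 185 left.
Gen-24 takes 85 to reach its cap of 85 ; 100 left.
Give Gen-19 45 to hit its cap of 45 ; 55 left.
Gen-12: +55 (room for 100) → 55. Pool exhausted.

55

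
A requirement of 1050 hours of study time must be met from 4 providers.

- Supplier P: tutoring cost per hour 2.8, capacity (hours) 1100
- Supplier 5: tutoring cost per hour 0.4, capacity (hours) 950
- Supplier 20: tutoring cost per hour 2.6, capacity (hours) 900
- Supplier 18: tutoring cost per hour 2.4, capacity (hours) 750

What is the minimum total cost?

620

Fill from the cheapest provider first.
Take 950 from Supplier 5 at 0.4 ; need 100 more.
Supplier 18 (2.4): take the remaining 100 ; done.
Supplier 20, Supplier P: unused.
Cost = 950×0.4 + 100×2.4 = 620.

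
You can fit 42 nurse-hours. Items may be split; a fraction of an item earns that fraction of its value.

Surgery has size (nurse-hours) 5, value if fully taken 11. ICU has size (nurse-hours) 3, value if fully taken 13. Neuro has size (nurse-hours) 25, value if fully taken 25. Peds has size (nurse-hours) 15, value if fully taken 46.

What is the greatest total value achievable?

Rank by value-to-size ratio: ICU 13/3≈4.33, Peds 46/15≈3.07, Surgery 11/5≈2.2, Neuro 25/25≈1.
All 3 nurse-hours of ICU fit (value 13) ; 39 remain.
Take all of Peds (15 nurse-hours, value 46) ; 24 nurse-hours left.
All 5 nurse-hours of Surgery fit (value 11) ; 19 remain.
Only 19 nurse-hours remain; take 19/25 of Neuro for value 25×19/25 = 19.
Total value = 89.

89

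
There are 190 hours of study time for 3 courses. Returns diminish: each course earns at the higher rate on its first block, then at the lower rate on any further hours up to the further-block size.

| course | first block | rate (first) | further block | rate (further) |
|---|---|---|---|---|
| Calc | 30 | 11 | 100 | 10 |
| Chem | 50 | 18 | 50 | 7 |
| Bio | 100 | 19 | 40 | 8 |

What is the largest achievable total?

Rank every tier by rate: Bio/T1 19 > Chem/T1 18 > Calc/T1 11 > Calc/T2 10 > Bio/T2 8 > Chem/T2 7.
Bio/T1 (19): +100 ; 90 left.
Fill Chem T1 block (50 at 18) ; 40 left.
Calc T1 at 11: fill all 30 ; 10 left.
Calc/T2: +10 of 100 at 10; pool empty.
Total = 19×100 + 18×50 + 11×30 + 10×10 = 3230.

3230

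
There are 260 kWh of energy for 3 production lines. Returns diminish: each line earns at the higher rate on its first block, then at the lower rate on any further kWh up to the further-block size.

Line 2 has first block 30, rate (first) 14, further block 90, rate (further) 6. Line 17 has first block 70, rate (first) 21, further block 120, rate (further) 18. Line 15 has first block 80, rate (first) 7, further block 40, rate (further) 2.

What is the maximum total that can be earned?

Order all 6 blocks by rate: Line 17/tier1 21 > Line 17/tier2 18 > Line 2/tier1 14 > Line 15/tier1 7 > Line 2/tier2 6 > Line 15/tier2 2.
Fill Line 17 tier1 block (70 at 21) ; 190 left.
Line 17 tier2 at 18: fill all 120 ; 70 left.
Line 2 tier1 at 14: fill all 30 ; 40 left.
Line 15/tier1: +40 of 80 at 7; pool empty.
Total = 21×70 + 18×120 + 14×30 + 7×40 = 4330.

4330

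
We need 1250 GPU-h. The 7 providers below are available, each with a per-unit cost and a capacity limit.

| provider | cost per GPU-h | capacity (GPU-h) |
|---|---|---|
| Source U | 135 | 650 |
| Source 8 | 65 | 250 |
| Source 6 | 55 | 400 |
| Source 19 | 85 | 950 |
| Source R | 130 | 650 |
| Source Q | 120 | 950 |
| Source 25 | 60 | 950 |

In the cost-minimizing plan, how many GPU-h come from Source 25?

Cheapest first:
Source 6 (55): use full 400 — 850 GPU-h to go.
Source 25 at 60: take 850 of its 950 — requirement met.
Source 8, Source 19, Source Q, Source R, Source U: unused.

850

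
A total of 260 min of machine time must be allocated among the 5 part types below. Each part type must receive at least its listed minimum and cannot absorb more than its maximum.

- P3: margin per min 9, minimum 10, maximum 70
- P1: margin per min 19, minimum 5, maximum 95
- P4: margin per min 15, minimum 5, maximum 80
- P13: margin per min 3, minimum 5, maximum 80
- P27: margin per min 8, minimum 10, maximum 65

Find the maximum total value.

Meeting every minimum uses 10+5+5+5+10 = 35 min, leaving 225.
Rank by margin per min: P1 19 > P4 15 > P3 9 > P27 8 > P13 3.
Give P1 90 more to hit its cap of 95 — 135 left.
P4: +75 to 80 (cap) — 60 left.
P3: +60 to 70 (cap) — 0 left.
Total = 9×70 + 19×95 + 15×80 + 3×5 + 8×10 = 3730.

3730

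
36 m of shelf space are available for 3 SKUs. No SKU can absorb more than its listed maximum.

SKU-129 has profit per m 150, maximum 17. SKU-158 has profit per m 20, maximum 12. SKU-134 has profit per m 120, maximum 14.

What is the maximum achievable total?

Highest profit per m first: SKU-129 150 > SKU-134 120 > SKU-158 20.
SKU-129: +17 to 17 (cap) ; 19 left.
SKU-134: +14 to 14 (cap) ; 5 left.
SKU-158 has room for 12 but only 5 remain, so it gets 5.
Total = 150×17 + 20×5 + 120×14 = 4330.

4330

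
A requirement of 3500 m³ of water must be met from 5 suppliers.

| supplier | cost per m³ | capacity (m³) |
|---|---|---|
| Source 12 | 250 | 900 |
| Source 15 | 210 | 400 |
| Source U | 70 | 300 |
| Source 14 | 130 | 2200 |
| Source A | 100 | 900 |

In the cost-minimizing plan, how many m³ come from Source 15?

100

Cheapest first:
Source U at 70: take all 300 m³ ; 3200 still needed.
Source A (100): use full 900 ; 2300 m³ to go.
Source 14 (130): use full 2200 ; 100 m³ to go.
Take 100 from Source 15 at 210 to finish.
Source 12: unused.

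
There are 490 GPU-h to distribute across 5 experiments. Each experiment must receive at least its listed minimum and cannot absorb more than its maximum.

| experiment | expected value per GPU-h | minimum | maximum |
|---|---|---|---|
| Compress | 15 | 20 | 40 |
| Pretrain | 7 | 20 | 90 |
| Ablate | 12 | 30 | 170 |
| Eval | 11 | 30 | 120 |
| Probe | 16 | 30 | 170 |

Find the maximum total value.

Meeting every minimum uses 20+20+30+30+30 = 130 GPU-h, leaving 360.
Rank by expected value per GPU-h: Probe 16 > Compress 15 > Ablate 12 > Eval 11 > Pretrain 7.
Probe takes 140 more to reach its cap of 170 → 220 left.
Compress: +20 to 40 (cap) → 200 left.
Ablate: +140 to 170 (cap) → 60 left.
Eval: +60 (room for 90) → 90. Pool exhausted.
Total = 15×40 + 7×20 + 12×170 + 11×90 + 16×170 = 6490.

6490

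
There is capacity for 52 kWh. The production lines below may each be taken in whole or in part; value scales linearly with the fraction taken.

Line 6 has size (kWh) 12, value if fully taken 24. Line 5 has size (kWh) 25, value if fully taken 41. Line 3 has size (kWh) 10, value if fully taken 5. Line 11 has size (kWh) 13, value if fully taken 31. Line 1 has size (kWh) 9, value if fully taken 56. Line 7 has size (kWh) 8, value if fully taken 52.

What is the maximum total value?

Sort by value density: Line 7 52/8≈6.5, Line 1 56/9≈6.22, Line 11 31/13≈2.38, Line 6 24/12≈2, Line 5 41/25≈1.64, Line 3 5/10≈0.5.
All 8 kWh of Line 7 fit (value 52) — 44 remain.
Line 1: take in full, 9 kWh for value 56 — 35 left.
Line 11: take in full, 13 kWh for value 31 — 22 left.
Take all of Line 6 (12 kWh, value 24) — 10 kWh left.
10 kWh left: a 10/25 share of Line 5 gives 41×10/25 = 16.4.
Total value = 179.4.

179.4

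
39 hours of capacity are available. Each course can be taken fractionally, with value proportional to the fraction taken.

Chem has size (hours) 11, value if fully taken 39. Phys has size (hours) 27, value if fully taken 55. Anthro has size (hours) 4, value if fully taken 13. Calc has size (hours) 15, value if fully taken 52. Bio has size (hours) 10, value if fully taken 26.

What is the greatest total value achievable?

127.4

Best value per unit of size first: Chem 39/11≈3.55, Calc 52/15≈3.47, Anthro 13/4≈3.25, Bio 26/10≈2.6, Phys 55/27≈2.04.
Chem: take in full, 11 hours for value 39 ; 28 left.
All 15 hours of Calc fit (value 52) ; 13 remain.
Anthro: take in full, 4 hours for value 13 ; 9 left.
Only 9 hours remain; take 9/10 of Bio for value 26×9/10 = 23.4.
Total value = 127.4.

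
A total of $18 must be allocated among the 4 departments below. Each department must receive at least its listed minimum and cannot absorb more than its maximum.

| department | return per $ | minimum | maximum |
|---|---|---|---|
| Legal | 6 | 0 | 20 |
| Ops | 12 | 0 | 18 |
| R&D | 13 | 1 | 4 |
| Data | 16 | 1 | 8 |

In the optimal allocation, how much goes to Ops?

Meeting every minimum uses 0+0+1+1 = 2 $, leaving 16.
Order the departments by return per $: Data 16 > R&D 13 > Ops 12 > Legal 6.
Give Data 7 more to hit its cap of 8 → 9 left.
R&D takes 3 more to reach its cap of 4 → 6 left.
Ops has room for 18 more but only 6 remain, so it gets 6.

6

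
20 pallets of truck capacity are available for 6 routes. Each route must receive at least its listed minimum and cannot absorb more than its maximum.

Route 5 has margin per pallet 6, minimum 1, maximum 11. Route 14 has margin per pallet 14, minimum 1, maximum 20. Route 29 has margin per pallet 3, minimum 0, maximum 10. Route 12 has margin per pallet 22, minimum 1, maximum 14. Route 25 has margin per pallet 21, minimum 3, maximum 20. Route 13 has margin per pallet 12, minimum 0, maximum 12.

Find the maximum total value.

Meeting every minimum uses 1+1+0+1+3+0 = 6 pallets, leaving 14.
Rank by margin per pallet: Route 12 22 > Route 25 21 > Route 14 14 > Route 13 12 > Route 5 6 > Route 29 3.
Route 12 takes 13 more to reach its cap of 14 ; 1 left.
Route 25: +1 (room for 17) → 4. Pool exhausted.
Total = 6×1 + 14×1 + 22×14 + 21×4 = 412.

412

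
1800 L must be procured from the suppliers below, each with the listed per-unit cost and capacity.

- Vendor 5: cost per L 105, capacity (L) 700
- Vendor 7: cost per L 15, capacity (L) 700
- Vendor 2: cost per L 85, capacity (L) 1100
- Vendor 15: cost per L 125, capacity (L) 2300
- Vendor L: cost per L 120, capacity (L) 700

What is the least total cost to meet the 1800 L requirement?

104000

Use suppliers in increasing cost order.
Take 700 from Vendor 7 at 15 ; need 1100 more.
Take 1100 from Vendor 2 at 85 ; need 0 more.
Vendor 5, Vendor L, Vendor 15: unused.
Cost = 700×15 + 1100×85 = 104000.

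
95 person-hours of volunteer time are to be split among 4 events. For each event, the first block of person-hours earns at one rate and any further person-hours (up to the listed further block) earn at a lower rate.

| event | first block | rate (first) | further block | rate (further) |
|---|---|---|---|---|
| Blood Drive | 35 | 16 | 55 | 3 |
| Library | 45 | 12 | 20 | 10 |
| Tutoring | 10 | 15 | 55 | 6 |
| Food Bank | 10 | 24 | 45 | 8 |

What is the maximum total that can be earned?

1430

Order all 8 blocks by rate: Food Bank/tier1 24 > Blood Drive/tier1 16 > Tutoring/tier1 15 > Library/tier1 12 > Library/tier2 10 > Food Bank/tier2 8 > Tutoring/tier2 6 > Blood Drive/tier2 3.
Fill Food Bank tier1 block (10 at 24) → 85 left.
Blood Drive tier1 at 16: fill all 35 → 50 left.
Tutoring tier1 at 15: fill all 10 → 40 left.
40 remain; put them into Library tier1 at 12.
Total = 24×10 + 16×35 + 15×10 + 12×40 = 1430.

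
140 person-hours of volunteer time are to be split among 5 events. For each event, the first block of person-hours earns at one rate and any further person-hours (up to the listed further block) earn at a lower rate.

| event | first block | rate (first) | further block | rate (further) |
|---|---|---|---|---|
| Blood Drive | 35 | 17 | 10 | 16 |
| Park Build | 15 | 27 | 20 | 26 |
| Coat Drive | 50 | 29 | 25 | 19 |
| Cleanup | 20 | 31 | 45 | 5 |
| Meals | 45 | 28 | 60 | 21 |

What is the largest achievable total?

3995

Rank every tier by rate: Cleanup/T1 31 > Coat Drive/T1 29 > Meals/T1 28 > Park Build/T1 27 > Park Build/T2 26 > Meals/T2 21 > Coat Drive/T2 19 > Blood Drive/T1 17 > Blood Drive/T2 16 > Cleanup/T2 5.
Cleanup/T1 (31): +20 → 120 left.
Fill Coat Drive T1 block (50 at 29) → 70 left.
Meals/T1 (28): +45 → 25 left.
Fill Park Build T1 block (15 at 27) → 10 left.
Park Build/T2: +10 of 20 at 26; pool empty.
Total = 31×20 + 29×50 + 28×45 + 27×15 + 26×10 = 3995.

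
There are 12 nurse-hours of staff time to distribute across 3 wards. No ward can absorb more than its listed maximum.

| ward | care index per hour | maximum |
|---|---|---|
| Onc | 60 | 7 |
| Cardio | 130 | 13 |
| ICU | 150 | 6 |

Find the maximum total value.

Highest care index per hour first: ICU 150 > Cardio 130 > Onc 60.
ICU: +6 to 6 (cap) → 6 left.
Cardio has room for 13 but only 6 remain, so it gets 6.
Total = 130×6 + 150×6 = 1680.

1680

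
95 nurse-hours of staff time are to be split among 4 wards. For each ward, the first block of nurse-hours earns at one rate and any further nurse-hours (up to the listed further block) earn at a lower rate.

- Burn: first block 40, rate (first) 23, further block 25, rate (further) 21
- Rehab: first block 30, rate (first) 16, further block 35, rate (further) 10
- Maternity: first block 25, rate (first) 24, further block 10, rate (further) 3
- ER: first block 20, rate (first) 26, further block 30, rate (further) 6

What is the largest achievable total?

Rank every tier by rate: ER/tier1 26 > Maternity/tier1 24 > Burn/tier1 23 > Burn/tier2 21 > Rehab/tier1 16 > Rehab/tier2 10 > ER/tier2 6 > Maternity/tier2 3.
Fill ER tier1 block (20 at 26) ; 75 left.
Maternity/tier1 (24): +25 ; 50 left.
Burn/tier1 (23): +40 ; 10 left.
Burn tier2 at 21: only 10 left, fill 10.
Total = 26×20 + 24×25 + 23×40 + 21×10 = 2250.

2250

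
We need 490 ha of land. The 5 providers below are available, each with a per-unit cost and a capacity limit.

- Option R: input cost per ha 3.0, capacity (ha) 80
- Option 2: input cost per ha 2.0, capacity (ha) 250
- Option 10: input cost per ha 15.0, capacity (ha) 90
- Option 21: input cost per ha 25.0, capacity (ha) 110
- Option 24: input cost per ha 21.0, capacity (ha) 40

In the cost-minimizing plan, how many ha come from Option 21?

30

Cheapest first:
Option 2 (2.0): use full 250 → 240 ha to go.
Option R (3.0): use full 80 → 160 ha to go.
Option 10 (15.0): use full 90 → 70 ha to go.
Take 40 from Option 24 at 21.0 → need 30 more.
Option 21 at 25.0: take 30 of its 110 → requirement met.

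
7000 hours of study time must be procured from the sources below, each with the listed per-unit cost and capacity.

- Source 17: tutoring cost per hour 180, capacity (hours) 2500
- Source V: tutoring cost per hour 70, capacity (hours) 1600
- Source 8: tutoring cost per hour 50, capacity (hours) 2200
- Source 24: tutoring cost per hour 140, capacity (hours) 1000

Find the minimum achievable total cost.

Use sources in increasing cost order.
Source 8 (50): use full 2200 → 4800 hours to go.
Take 1600 from Source V at 70 → need 3200 more.
Source 24 (140): use full 1000 → 2200 hours to go.
Take 2200 from Source 17 at 180 to finish.
Cost = 2200×50 + 1600×70 + 1000×140 + 2200×180 = 758000.

758000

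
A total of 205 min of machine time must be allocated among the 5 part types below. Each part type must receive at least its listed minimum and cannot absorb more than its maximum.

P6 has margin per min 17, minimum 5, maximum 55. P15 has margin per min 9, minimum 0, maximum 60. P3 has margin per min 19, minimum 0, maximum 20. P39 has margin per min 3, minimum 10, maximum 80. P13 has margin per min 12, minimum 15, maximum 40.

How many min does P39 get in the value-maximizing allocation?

Meeting every minimum uses 5+0+0+10+15 = 30 min, leaving 175.
Order the part types by margin per min: P3 19 > P6 17 > P13 12 > P15 9 > P39 3.
Give P3 20 more to hit its cap of 20 ; 155 left.
P6: +50 to 55 (cap) ; 105 left.
Give P13 25 more to hit its cap of 40 ; 80 left.
P15 takes 60 more to reach its cap of 60 ; 20 left.
P39: +20 (room for 70) → 30. Pool exhausted.

30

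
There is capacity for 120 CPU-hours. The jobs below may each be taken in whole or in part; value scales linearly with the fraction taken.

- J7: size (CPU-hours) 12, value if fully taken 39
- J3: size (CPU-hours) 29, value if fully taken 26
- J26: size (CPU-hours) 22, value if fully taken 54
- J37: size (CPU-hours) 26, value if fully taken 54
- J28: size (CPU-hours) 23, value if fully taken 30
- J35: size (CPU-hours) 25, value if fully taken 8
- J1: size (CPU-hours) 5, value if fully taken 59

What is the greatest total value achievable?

262.96

Rank by value-to-size ratio: J1 59/5≈11.8, J7 39/12≈3.25, J26 54/22≈2.45, J37 54/26≈2.08, J28 30/23≈1.3, J3 26/29≈0.897, J35 8/25≈0.32.
Take all of J1 (5 CPU-hours, value 59) → 115 CPU-hours left.
All 12 CPU-hours of J7 fit (value 39) → 103 remain.
Take all of J26 (22 CPU-hours, value 54) → 81 CPU-hours left.
Take all of J37 (26 CPU-hours, value 54) → 55 CPU-hours left.
J28: take in full, 23 CPU-hours for value 30 → 32 left.
Take all of J3 (29 CPU-hours, value 26) → 3 CPU-hours left.
Fill the last 3 CPU-hours with part of J35: 3/25 of it earns 0.96.
Total value = 262.96.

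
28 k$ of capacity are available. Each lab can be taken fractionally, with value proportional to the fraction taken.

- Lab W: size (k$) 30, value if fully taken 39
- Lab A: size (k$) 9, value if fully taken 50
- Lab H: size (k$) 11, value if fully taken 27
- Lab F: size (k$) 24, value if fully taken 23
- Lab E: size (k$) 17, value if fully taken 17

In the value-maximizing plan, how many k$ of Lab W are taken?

Best value per unit of size first: Lab A 50/9≈5.56, Lab H 27/11≈2.45, Lab W 39/30≈1.3, Lab E 17/17≈1, Lab F 23/24≈0.958.
Lab A: take in full, 9 k$ for value 50 ; 19 left.
Lab H: take in full, 11 k$ for value 27 ; 8 left.
8 k$ left: a 8/30 share of Lab W gives 39×8/30 = 10.4.

8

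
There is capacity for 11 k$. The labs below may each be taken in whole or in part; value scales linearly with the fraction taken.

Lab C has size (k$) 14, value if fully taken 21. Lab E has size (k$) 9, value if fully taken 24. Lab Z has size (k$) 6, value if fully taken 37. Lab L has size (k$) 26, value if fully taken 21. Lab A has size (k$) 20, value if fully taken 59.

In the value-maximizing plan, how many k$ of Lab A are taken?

Sort by value density: Lab Z 37/6≈6.17, Lab A 59/20≈2.95, Lab E 24/9≈2.67, Lab C 21/14≈1.5, Lab L 21/26≈0.808.
Take all of Lab Z (6 k$, value 37) → 5 k$ left.
Fill the last 5 k$ with part of Lab A: 5/20 of it earns 14.75.

5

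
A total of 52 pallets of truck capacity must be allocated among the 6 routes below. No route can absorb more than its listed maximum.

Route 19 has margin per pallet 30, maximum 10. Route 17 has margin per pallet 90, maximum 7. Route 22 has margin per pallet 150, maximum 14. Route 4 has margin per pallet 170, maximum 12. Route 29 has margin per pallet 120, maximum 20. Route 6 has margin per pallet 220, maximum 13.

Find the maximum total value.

8560

Rank by margin per pallet: Route 6 220 > Route 4 170 > Route 22 150 > Route 29 120 > Route 17 90 > Route 19 30.
Give Route 6 13 to hit its cap of 13 → 39 left.
Route 4: +12 to 12 (cap) → 27 left.
Route 22 takes 14 to reach its cap of 14 → 13 left.
Route 29 has room for 20 but only 13 remain, so it gets 13.
Total = 150×14 + 170×12 + 120×13 + 220×13 = 8560.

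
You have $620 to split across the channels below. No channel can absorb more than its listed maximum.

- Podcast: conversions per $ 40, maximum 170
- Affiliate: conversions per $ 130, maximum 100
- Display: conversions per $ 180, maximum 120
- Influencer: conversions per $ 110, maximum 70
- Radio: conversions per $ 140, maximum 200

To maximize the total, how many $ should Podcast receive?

Order the channels by conversions per $: Display 180 > Radio 140 > Affiliate 130 > Influencer 110 > Podcast 40.
Display takes 120 to reach its cap of 120 — 500 left.
Give Radio 200 to hit its cap of 200 — 300 left.
Give Affiliate 100 to hit its cap of 100 — 200 left.
Give Influencer 70 to hit its cap of 70 — 130 left.
Podcast has room for 170 but only 130 remain, so it gets 130.

130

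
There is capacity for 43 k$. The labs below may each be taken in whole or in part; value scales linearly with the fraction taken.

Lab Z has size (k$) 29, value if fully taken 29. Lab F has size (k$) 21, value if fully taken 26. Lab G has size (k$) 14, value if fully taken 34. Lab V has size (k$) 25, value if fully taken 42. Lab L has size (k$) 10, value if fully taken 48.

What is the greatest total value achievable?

Rank by value-to-size ratio: Lab L 48/10≈4.8, Lab G 34/14≈2.43, Lab V 42/25≈1.68, Lab F 26/21≈1.24, Lab Z 29/29≈1.
All 10 k$ of Lab L fit (value 48) ; 33 remain.
Lab G: take in full, 14 k$ for value 34 ; 19 left.
19 k$ left: a 19/25 share of Lab V gives 42×19/25 = 31.92.
Total value = 113.92.

113.92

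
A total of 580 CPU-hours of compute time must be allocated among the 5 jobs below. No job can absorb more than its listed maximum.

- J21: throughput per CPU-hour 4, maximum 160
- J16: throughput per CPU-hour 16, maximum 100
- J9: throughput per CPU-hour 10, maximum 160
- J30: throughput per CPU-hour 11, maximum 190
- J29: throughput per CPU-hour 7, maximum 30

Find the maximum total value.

5900

Highest throughput per CPU-hour first: J16 16 > J30 11 > J9 10 > J29 7 > J21 4.
J16 takes 100 to reach its cap of 100 → 480 left.
J30: +190 to 190 (cap) → 290 left.
J9 takes 160 to reach its cap of 160 → 130 left.
J29 takes 30 to reach its cap of 30 → 100 left.
J21 has room for 160 but only 100 remain, so it gets 100.
Total = 4×100 + 16×100 + 10×160 + 11×190 + 7×30 = 5900.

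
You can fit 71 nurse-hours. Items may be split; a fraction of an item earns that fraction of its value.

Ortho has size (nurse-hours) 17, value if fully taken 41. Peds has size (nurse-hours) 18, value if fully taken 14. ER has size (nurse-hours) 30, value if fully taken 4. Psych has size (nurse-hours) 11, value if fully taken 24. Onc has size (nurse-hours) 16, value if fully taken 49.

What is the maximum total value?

Best value per unit of size first: Onc 49/16≈3.06, Ortho 41/17≈2.41, Psych 24/11≈2.18, Peds 14/18≈0.778, ER 4/30≈0.133.
Onc: take in full, 16 nurse-hours for value 49 — 55 left.
All 17 nurse-hours of Ortho fit (value 41) — 38 remain.
Psych: take in full, 11 nurse-hours for value 24 — 27 left.
Peds: take in full, 18 nurse-hours for value 14 — 9 left.
9 nurse-hours left: a 9/30 share of ER gives 4×9/30 = 1.2.
Total value = 129.2.

129.2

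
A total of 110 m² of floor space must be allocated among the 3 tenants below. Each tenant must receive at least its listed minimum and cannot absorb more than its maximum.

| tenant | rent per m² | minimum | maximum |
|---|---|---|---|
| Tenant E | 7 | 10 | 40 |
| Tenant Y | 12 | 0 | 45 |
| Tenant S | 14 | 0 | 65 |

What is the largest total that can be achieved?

1400

Meeting every minimum uses 10+0+0 = 10 m², leaving 100.
Rank by rent per m²: Tenant S 14 > Tenant Y 12 > Tenant E 7.
Tenant S: +65 to 65 (cap) → 35 left.
Tenant Y has room for 45 more but only 35 remain, so it gets 35.
Total = 7×10 + 12×35 + 14×65 = 1400.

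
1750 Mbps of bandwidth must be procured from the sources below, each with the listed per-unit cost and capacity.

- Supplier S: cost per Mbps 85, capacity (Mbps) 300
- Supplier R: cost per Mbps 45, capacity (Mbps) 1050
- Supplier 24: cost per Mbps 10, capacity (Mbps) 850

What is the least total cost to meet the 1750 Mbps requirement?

49000

Use sources in increasing cost order.
Supplier 24 at 10: take all 850 Mbps ; 900 still needed.
Take 900 from Supplier R at 45 to finish.
Supplier S: unused.
Cost = 850×10 + 900×45 = 49000.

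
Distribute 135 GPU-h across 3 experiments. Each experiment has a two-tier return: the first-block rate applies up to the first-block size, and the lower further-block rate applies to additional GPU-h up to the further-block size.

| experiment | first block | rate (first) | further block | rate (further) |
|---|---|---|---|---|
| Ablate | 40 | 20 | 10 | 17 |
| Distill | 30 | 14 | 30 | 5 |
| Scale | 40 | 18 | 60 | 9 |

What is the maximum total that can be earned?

2245

Rank every tier by rate: Ablate/T1 20 > Scale/T1 18 > Ablate/T2 17 > Distill/T1 14 > Scale/T2 9 > Distill/T2 5.
Fill Ablate T1 block (40 at 20) ; 95 left.
Scale/T1 (18): +40 ; 55 left.
Ablate T2 at 17: fill all 10 ; 45 left.
Fill Distill T1 block (30 at 14) ; 15 left.
Scale T2 at 9: only 15 left, fill 15.
Total = 20×40 + 18×40 + 17×10 + 14×30 + 9×15 = 2245.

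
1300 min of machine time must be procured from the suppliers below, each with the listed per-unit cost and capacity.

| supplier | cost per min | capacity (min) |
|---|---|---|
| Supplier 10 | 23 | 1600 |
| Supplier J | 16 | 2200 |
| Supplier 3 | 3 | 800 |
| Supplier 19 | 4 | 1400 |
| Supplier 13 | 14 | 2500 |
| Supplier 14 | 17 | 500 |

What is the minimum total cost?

Cheapest first:
Supplier 3 at 3: take all 800 min ; 500 still needed.
Supplier 19 at 4: take 500 of its 1400 ; requirement met.
Supplier 13, Supplier J, Supplier 14, Supplier 10: unused.
Cost = 800×3 + 500×4 = 4400.

4400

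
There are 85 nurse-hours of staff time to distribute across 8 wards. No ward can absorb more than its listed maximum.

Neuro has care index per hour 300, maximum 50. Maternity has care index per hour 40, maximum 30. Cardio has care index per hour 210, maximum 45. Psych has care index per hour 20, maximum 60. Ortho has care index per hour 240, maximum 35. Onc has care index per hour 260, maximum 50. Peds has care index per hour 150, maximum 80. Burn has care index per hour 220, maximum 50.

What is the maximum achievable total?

24100

Order the wards by care index per hour: Neuro 300 > Onc 260 > Ortho 240 > Burn 220 > Cardio 210 > Peds 150 > Maternity 40 > Psych 20.
Give Neuro 50 to hit its cap of 50 — 35 left.
Onc: +35 (room for 50) → 35. Pool exhausted.
Total = 300×50 + 260×35 = 24100.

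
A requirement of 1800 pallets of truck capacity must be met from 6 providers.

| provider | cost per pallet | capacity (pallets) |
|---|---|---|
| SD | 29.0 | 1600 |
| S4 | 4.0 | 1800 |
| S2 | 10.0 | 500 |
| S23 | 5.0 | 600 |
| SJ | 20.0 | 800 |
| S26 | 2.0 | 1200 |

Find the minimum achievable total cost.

Fill from the cheapest provider first.
Take 1200 from S26 at 2.0 — need 600 more.
S4 at 4.0: take 600 of its 1800 — requirement met.
S23, S2, SJ, SD: unused.
Cost = 1200×2.0 + 600×4.0 = 4800.

4800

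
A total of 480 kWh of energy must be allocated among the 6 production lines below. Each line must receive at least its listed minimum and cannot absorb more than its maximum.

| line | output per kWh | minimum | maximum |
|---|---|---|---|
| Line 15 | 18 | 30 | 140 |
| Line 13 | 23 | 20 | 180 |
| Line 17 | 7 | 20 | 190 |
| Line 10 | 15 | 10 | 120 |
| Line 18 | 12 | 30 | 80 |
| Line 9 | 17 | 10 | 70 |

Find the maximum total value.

8950

Meeting every minimum uses 30+20+20+10+30+10 = 120 kWh, leaving 360.
Order the production lines by output per kWh: Line 13 23 > Line 15 18 > Line 9 17 > Line 10 15 > Line 18 12 > Line 17 7.
Line 13: +160 to 180 (cap) — 200 left.
Line 15 takes 110 more to reach its cap of 140 — 90 left.
Give Line 9 60 more to hit its cap of 70 — 30 left.
Only 30 left; Line 10 takes them to reach 40.
Total = 18×140 + 23×180 + 7×20 + 15×40 + 12×30 + 17×70 = 8950.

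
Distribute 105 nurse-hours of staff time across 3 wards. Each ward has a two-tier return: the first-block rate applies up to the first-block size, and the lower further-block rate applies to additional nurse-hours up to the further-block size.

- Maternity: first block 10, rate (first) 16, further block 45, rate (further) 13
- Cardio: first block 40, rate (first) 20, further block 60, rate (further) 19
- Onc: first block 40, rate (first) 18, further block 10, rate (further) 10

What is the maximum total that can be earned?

2030

Rank every tier by rate: Cardio/tier1 20 > Cardio/tier2 19 > Onc/tier1 18 > Maternity/tier1 16 > Maternity/tier2 13 > Onc/tier2 10.
Cardio/tier1 (20): +40 ; 65 left.
Fill Cardio tier2 block (60 at 19) ; 5 left.
Onc tier1 at 18: only 5 left, fill 5.
Total = 20×40 + 19×60 + 18×5 = 2030.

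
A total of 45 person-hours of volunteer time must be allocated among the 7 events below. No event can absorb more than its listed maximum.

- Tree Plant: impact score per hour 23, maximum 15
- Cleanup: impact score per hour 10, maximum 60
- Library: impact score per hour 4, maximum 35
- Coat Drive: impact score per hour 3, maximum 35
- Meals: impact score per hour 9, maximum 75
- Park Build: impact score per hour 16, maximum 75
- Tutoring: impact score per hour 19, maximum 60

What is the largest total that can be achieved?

Order the events by impact score per hour: Tree Plant 23 > Tutoring 19 > Park Build 16 > Cleanup 10 > Meals 9 > Library 4 > Coat Drive 3.
Tree Plant takes 15 to reach its cap of 15 — 30 left.
Tutoring: +30 (room for 60) → 30. Pool exhausted.
Total = 23×15 + 19×30 = 915.

915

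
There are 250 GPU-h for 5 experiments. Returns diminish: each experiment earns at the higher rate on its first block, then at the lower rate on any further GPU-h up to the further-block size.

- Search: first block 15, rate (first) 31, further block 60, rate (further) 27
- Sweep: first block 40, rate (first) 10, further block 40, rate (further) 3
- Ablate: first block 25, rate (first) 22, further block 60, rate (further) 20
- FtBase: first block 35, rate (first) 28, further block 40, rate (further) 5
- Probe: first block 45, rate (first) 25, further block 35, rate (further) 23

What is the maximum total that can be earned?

Treat each block as its own option and order by rate: Search/first 31 > FtBase/first 28 > Search/second 27 > Probe/first 25 > Probe/second 23 > Ablate/first 22 > Ablate/second 20 > Sweep/first 10 > FtBase/second 5 > Sweep/second 3.
Search first at 31: fill all 15 — 235 left.
Fill FtBase first block (35 at 28) — 200 left.
Search second at 27: fill all 60 — 140 left.
Fill Probe first block (45 at 25) — 95 left.
Probe/second (23): +35 — 60 left.
Ablate first at 22: fill all 25 — 35 left.
35 remain; put them into Ablate second at 20.
Total = 31×15 + 28×35 + 27×60 + 25×45 + 23×35 + 22×25 + 20×35 = 6245.

6245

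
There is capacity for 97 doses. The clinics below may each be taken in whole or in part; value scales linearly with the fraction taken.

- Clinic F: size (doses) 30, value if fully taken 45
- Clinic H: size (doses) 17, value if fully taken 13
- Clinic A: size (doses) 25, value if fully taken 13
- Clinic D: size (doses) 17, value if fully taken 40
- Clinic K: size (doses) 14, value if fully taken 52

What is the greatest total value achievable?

159.88

Rank by value-to-size ratio: Clinic K 52/14≈3.71, Clinic D 40/17≈2.35, Clinic F 45/30≈1.5, Clinic H 13/17≈0.765, Clinic A 13/25≈0.52.
Clinic K: take in full, 14 doses for value 52 → 83 left.
All 17 doses of Clinic D fit (value 40) → 66 remain.
Take all of Clinic F (30 doses, value 45) → 36 doses left.
Clinic H: take in full, 17 doses for value 13 → 19 left.
19 doses left: a 19/25 share of Clinic A gives 13×19/25 = 9.88.
Total value = 159.88.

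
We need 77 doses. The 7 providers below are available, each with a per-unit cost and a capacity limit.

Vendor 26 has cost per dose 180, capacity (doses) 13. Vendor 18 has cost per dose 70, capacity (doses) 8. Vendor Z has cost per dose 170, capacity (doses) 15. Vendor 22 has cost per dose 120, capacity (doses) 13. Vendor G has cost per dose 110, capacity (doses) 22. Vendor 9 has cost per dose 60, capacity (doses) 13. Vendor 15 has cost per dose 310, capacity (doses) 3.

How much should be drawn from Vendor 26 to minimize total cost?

6

Cheapest first:
Vendor 9 (60): use full 13 — 64 doses to go.
Take 8 from Vendor 18 at 70 — need 56 more.
Vendor G (110): use full 22 — 34 doses to go.
Vendor 22 at 120: take all 13 doses — 21 still needed.
Take 15 from Vendor Z at 170 — need 6 more.
Vendor 26 (180): take the remaining 6 — done.
Vendor 15: unused.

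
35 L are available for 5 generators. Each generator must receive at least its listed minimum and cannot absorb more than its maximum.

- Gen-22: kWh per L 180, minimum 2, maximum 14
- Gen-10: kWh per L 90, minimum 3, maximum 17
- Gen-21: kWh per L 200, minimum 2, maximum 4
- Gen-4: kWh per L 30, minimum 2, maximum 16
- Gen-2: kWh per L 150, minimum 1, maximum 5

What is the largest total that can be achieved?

5030

Meeting every minimum uses 2+3+2+2+1 = 10 L, leaving 25.
Highest kWh per L first: Gen-21 200 > Gen-22 180 > Gen-2 150 > Gen-10 90 > Gen-4 30.
Gen-21 takes 2 more to reach its cap of 4 ; 23 left.
Give Gen-22 12 more to hit its cap of 14 ; 11 left.
Give Gen-2 4 more to hit its cap of 5 ; 7 left.
Only 7 left; Gen-10 takes them to reach 10.
Total = 180×14 + 90×10 + 200×4 + 30×2 + 150×5 = 5030.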